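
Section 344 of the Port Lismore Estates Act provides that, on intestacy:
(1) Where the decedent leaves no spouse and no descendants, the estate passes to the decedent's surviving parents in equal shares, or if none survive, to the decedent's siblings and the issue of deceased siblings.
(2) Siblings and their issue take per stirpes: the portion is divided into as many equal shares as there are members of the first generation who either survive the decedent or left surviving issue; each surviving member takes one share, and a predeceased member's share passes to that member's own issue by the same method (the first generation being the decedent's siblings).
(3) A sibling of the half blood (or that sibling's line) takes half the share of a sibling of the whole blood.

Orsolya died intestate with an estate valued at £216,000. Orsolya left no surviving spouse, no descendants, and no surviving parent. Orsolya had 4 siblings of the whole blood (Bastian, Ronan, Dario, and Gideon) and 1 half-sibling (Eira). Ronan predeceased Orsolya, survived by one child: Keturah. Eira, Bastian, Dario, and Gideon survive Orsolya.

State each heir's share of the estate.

The entire £216,000 passes to the siblings and their issue.
Counting each half-blood sibling's line as half a unit, there are 9/2 units in £216,000, so one unit is £48,000. Whole-blood lines (Bastian, Ronan, Dario, and Gideon) take £48,000 each; half-blood lines (Eira) take £24,000 each.
Ronan's share (£48,000) passes entirely to Keturah.

Eira: £24,000; Bastian: £48,000; Keturah: £48,000; Dario: £48,000; Gideon: £48,000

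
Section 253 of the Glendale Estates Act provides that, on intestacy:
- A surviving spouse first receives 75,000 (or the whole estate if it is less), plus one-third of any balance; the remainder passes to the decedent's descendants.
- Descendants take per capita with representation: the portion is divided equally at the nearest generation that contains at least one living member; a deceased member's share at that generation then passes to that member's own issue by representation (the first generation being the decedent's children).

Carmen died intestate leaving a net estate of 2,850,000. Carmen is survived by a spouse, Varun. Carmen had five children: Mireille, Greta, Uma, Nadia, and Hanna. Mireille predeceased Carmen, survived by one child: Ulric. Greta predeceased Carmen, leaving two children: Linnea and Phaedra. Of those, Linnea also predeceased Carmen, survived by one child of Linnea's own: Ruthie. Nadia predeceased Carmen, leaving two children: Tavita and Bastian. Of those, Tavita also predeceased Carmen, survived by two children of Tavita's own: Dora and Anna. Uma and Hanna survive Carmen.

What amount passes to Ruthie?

Varun first takes 75,000, leaving a balance of 2,775,000. Varun then takes one-third of the balance (925,000), for a total of 1,000,000. The remaining 1,850,000 passes to the descendants.
The descendants' portion (1,850,000) is divided into 5 shares of 370,000: Uma and Hanna each take 370,000; Mireille's 370,000 share passes to Mireille's issue; Greta's 370,000 share passes to Greta's issue; Nadia's 370,000 share passes to Nadia's issue.
Mireille's share (370,000) passes entirely to Ulric.
Greta's share (370,000) is divided into 2 shares of 185,000: Phaedra takes 185,000; Linnea's 185,000 share passes to Linnea's issue.
Linnea's share (185,000) passes entirely to Ruthie.
Nadia's share (370,000) is divided into 2 shares of 185,000: Bastian takes 185,000; Tavita's 185,000 share passes to Tavita's issue.
Tavita's share (185,000) is divided into 2 shares of 92,500: Dora and Anna each take 92,500.

Ruthie receives 185,000.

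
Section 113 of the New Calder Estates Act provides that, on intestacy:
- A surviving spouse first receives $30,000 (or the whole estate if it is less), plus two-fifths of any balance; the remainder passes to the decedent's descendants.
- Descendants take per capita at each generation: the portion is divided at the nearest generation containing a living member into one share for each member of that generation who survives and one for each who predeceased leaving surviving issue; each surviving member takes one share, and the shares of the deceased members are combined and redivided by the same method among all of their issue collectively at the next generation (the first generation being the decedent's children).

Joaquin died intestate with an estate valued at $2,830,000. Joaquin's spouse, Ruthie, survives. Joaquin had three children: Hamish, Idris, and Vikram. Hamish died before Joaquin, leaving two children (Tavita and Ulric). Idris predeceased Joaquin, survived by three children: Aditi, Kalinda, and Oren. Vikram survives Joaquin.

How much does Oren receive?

Oren receives $224,000.

Ruthie first takes $30,000, leaving a balance of $2,800,000. Ruthie then takes two-fifths of the balance ($1,120,000), for a total of $1,150,000. The remaining $1,680,000 passes to the descendants.
The descendants' portion ($1,680,000) is divided at the children's generation into 3 shares of $560,000. Vikram takes $560,000. The 2 shares of the deceased (Hamish and Idris) are combined into a pool of $1,120,000.
That pool ($1,120,000) is divided at the grandchildren's generation equally among Tavita, Ulric, Aditi, Kalinda, and Oren: $224,000 each.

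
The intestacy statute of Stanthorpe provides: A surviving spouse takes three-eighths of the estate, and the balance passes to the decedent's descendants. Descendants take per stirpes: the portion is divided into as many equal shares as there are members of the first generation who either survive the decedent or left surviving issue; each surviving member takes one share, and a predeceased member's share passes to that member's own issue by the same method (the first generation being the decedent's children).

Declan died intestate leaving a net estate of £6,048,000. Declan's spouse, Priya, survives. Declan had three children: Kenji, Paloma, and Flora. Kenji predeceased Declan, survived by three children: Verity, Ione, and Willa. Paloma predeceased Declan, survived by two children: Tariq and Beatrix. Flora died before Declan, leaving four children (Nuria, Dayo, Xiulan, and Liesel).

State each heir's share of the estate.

Priya: £2,268,000; Verity: £420,000; Ione: £420,000; Willa: £420,000; Tariq: £630,000; Beatrix: £630,000; Nuria: £315,000; Dayo: £315,000; Xiulan: £315,000; Liesel: £315,000

Priya takes three-eighths of £6,048,000 = £2,268,000. The remaining £3,780,000 passes to the descendants.
The descendants' portion (£3,780,000) is divided into 3 shares of £1,260,000: Kenji's £1,260,000 share passes to Kenji's issue; Paloma's £1,260,000 share passes to Paloma's issue; Flora's £1,260,000 share passes to Flora's issue.
Kenji's share (£1,260,000) is divided into 3 shares of £420,000: Verity, Ione, and Willa each take £420,000.
Paloma's share (£1,260,000) is divided into 2 shares of £630,000: Tariq and Beatrix each take £630,000.
Flora's share (£1,260,000) is divided into 4 shares of £315,000: Nuria, Dayo, Xiulan, and Liesel each take £315,000.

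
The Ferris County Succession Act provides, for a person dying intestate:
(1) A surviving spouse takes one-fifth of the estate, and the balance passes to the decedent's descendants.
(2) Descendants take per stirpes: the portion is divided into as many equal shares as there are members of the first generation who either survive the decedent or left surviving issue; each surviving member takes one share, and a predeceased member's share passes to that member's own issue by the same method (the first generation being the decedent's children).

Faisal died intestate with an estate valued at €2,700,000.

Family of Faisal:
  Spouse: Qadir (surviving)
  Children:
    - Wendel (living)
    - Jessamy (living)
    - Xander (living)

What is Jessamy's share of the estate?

Jessamy receives €720,000.

Qadir takes one-fifth of €2,700,000 = €540,000. The remaining €2,160,000 passes to the descendants.
The descendants' portion (€2,160,000) is divided into 3 shares of €720,000: Wendel, Jessamy, and Xander each take €720,000.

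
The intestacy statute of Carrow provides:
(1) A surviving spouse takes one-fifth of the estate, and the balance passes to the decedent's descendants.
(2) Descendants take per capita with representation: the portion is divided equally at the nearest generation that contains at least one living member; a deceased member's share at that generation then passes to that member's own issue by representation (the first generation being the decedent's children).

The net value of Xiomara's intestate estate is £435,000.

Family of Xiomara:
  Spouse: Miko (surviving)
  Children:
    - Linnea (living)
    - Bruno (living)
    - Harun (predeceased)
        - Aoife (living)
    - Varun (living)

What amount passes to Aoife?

Miko takes one-fifth of £435,000 = £87,000. The remaining £348,000 passes to the descendants.
The descendants' portion (£348,000) is divided into 4 shares of £87,000: Linnea, Bruno, and Varun each take £87,000; Harun's £87,000 share passes to Harun's issue.
Harun's share (£87,000) passes entirely to Aoife.

Aoife receives £87,000.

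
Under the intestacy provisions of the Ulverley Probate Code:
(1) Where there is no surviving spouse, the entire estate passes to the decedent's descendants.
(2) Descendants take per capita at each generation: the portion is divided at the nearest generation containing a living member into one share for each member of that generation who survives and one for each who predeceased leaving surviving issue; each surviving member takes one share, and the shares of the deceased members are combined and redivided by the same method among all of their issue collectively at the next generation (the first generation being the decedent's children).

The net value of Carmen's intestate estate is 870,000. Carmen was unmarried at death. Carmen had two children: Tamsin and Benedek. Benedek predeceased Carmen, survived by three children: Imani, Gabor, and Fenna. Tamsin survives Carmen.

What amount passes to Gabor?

The entire 870,000 passes to the descendants.
That amount (870,000) is divided at the children's generation into 2 shares of 435,000. Tamsin takes 435,000. The remaining share for the deceased Benedek (435,000) is carried to the next generation.
That pool (435,000) is divided at the grandchildren's generation equally among Imani, Gabor, and Fenna: 145,000 each.

Gabor receives 145,000.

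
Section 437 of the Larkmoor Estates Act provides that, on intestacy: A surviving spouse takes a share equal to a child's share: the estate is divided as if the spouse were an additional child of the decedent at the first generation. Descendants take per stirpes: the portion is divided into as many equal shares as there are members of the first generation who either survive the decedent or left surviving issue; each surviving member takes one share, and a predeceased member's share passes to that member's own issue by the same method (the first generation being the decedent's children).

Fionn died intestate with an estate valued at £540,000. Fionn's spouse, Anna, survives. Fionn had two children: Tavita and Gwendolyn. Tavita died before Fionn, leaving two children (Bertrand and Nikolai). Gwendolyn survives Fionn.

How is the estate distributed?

Anna: £180,000; Bertrand: £90,000; Nikolai: £90,000; Gwendolyn: £180,000

The spouse counts as an additional share at the children's level, so there are 3 primary shares of £180,000. Anna takes one such share (£180,000).
The children's combined portion (£360,000) is divided into 2 shares of £180,000: Gwendolyn takes £180,000; Tavita's £180,000 share passes to Tavita's issue.
Tavita's share (£180,000) is divided into 2 shares of £90,000: Bertrand and Nikolai each take £90,000.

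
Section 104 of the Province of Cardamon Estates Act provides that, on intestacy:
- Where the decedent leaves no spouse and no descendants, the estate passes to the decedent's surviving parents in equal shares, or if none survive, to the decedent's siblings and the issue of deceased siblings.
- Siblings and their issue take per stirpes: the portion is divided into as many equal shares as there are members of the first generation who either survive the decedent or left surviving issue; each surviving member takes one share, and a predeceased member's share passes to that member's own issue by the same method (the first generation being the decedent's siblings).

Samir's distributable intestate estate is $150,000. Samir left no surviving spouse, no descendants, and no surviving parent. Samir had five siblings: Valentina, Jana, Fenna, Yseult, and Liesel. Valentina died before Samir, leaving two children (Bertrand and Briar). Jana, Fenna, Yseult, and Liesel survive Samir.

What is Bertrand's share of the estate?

The entire $150,000 passes to the siblings and their issue.
That amount ($150,000) is divided into 5 shares of $30,000: Jana, Fenna, Yseult, and Liesel each take $30,000; Valentina's $30,000 share passes to Valentina's issue.
Valentina's share ($30,000) is divided into 2 shares of $15,000: Bertrand and Briar each take $15,000.

Bertrand receives $15,000.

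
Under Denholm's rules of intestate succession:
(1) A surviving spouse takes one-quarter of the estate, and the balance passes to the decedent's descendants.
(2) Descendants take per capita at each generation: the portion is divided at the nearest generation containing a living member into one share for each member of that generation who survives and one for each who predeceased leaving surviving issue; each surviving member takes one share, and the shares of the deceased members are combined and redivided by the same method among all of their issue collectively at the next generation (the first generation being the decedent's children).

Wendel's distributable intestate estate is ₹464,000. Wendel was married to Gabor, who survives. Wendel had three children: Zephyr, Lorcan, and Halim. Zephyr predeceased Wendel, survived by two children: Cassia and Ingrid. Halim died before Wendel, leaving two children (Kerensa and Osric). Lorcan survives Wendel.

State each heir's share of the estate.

Gabor takes one-quarter of ₹464,000 = ₹116,000. The remaining ₹348,000 passes to the descendants.
The descendants' portion (₹348,000) is divided at the children's generation into 3 shares of ₹116,000. Lorcan takes ₹116,000. The 2 shares of the deceased (Zephyr and Halim) are combined into a pool of ₹232,000.
That pool (₹232,000) is divided at the grandchildren's generation equally among Cassia, Ingrid, Kerensa, and Osric: ₹58,000 each.

Gabor: ₹116,000; Cassia: ₹58,000; Ingrid: ₹58,000; Lorcan: ₹116,000; Kerensa: ₹58,000; Osric: ₹58,000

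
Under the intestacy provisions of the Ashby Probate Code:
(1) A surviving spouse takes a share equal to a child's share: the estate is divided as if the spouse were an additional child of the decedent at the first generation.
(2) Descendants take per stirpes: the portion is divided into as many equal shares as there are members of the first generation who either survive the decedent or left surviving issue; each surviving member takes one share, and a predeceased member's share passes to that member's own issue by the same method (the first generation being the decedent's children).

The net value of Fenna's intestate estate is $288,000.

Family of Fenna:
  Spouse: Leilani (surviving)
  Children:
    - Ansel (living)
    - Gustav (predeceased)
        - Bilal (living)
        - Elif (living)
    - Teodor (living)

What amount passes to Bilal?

The spouse counts as an additional share at the children's level, so there are 4 primary shares of $72,000. Leilani takes one such share ($72,000).
The children's combined portion ($216,000) is divided into 3 shares of $72,000: Ansel and Teodor each take $72,000; Gustav's $72,000 share passes to Gustav's issue.
Gustav's share ($72,000) is divided into 2 shares of $36,000: Bilal and Elif each take $36,000.

Bilal receives $36,000.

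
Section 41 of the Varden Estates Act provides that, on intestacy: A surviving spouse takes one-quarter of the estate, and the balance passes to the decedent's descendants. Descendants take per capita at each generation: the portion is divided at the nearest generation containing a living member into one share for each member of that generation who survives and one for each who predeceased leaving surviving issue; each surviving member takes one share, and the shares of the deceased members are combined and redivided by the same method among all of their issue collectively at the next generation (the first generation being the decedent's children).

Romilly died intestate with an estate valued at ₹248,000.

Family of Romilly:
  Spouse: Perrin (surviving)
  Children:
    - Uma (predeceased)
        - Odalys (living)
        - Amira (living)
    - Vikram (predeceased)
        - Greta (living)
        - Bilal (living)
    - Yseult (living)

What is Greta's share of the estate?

Greta receives ₹31,000.

Perrin takes one-quarter of ₹248,000 = ₹62,000. The remaining ₹186,000 passes to the descendants.
The descendants' portion (₹186,000) is divided at the children's generation into 3 shares of ₹62,000. Yseult takes ₹62,000. The 2 shares of the deceased (Uma and Vikram) are combined into a pool of ₹124,000.
That pool (₹124,000) is divided at the grandchildren's generation equally among Odalys, Amira, Greta, and Bilal: ₹31,000 each.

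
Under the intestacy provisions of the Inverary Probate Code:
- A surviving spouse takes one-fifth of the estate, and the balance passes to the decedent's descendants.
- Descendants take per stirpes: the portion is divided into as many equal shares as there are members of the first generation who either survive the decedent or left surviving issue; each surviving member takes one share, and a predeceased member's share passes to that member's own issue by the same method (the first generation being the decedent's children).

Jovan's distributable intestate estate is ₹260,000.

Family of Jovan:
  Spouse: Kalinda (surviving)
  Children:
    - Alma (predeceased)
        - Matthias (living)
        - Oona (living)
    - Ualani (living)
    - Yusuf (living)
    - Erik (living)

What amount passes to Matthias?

Matthias receives ₹26,000.

Kalinda takes one-fifth of ₹260,000 = ₹52,000. The remaining ₹208,000 passes to the descendants.
The descendants' portion (₹208,000) is divided into 4 shares of ₹52,000: Ualani, Yusuf, and Erik each take ₹52,000; Alma's ₹52,000 share passes to Alma's issue.
Alma's share (₹52,000) is divided into 2 shares of ₹26,000: Matthias and Oona each take ₹26,000.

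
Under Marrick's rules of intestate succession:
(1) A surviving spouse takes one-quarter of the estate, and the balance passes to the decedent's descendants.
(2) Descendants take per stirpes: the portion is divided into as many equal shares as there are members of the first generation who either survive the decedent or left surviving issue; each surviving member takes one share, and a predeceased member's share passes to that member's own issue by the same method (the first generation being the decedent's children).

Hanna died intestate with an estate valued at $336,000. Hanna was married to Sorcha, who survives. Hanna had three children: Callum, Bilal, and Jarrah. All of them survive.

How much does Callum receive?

Callum receives $84,000.

Sorcha takes one-quarter of $336,000 = $84,000. The remaining $252,000 passes to the descendants.
The descendants' portion ($252,000) is divided into 3 shares of $84,000: Callum, Bilal, and Jarrah each take $84,000.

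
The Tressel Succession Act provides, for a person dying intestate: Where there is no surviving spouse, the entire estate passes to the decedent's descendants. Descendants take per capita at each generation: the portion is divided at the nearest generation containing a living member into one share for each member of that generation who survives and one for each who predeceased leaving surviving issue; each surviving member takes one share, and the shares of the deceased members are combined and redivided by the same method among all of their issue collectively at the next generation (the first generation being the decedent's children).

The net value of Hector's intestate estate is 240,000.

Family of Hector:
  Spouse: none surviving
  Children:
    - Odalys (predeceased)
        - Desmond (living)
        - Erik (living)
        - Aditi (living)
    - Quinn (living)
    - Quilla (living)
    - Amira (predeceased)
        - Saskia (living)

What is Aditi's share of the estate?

Aditi receives 30,000.

The entire 240,000 passes to the descendants.
That amount (240,000) is divided at the children's generation into 4 shares of 60,000. Quinn and Quilla each take 60,000. The 2 shares of the deceased (Odalys and Amira) are combined into a pool of 120,000.
That pool (120,000) is divided at the grandchildren's generation equally among Desmond, Erik, Aditi, and Saskia: 30,000 each.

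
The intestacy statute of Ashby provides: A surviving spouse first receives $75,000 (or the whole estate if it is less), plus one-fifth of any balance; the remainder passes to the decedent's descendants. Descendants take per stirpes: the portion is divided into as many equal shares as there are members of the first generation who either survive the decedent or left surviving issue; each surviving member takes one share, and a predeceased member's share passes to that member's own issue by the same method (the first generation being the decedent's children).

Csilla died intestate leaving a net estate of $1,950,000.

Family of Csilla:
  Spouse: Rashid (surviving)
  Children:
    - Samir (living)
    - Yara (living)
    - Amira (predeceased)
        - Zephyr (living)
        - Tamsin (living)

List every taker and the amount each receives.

Rashid: $450,000; Samir: $500,000; Yara: $500,000; Zephyr: $250,000; Tamsin: $250,000

Rashid first takes $75,000, leaving a balance of $1,875,000. Rashid then takes one-fifth of the balance ($375,000), for a total of $450,000. The remaining $1,500,000 passes to the descendants.
The descendants' portion ($1,500,000) is divided into 3 shares of $500,000: Samir and Yara each take $500,000; Amira's $500,000 share passes to Amira's issue.
Amira's share ($500,000) is divided into 2 shares of $250,000: Zephyr and Tamsin each take $250,000.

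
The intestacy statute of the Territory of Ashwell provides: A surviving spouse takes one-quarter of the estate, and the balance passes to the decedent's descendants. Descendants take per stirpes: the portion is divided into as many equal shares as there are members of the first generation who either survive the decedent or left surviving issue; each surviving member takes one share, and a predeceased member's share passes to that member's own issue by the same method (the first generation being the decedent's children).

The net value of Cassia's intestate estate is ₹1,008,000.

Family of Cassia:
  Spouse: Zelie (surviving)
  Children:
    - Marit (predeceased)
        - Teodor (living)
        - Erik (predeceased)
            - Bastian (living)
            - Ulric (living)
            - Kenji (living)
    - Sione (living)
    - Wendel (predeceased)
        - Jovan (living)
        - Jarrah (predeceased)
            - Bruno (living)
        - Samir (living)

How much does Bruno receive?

Bruno receives ₹84,000.

Zelie takes one-quarter of ₹1,008,000 = ₹252,000. The remaining ₹756,000 passes to the descendants.
The descendants' portion (₹756,000) is divided into 3 shares of ₹252,000: Sione takes ₹252,000; Marit's ₹252,000 share passes to Marit's issue; Wendel's ₹252,000 share passes to Wendel's issue.
Marit's share (₹252,000) is divided into 2 shares of ₹126,000: Teodor takes ₹126,000; Erik's ₹126,000 share passes to Erik's issue.
Erik's share (₹126,000) is divided into 3 shares of ₹42,000: Bastian, Ulric, and Kenji each take ₹42,000.
Wendel's share (₹252,000) is divided into 3 shares of ₹84,000: Jovan and Samir each take ₹84,000; Jarrah's ₹84,000 share passes to Jarrah's issue.
Jarrah's share (₹84,000) passes entirely to Bruno.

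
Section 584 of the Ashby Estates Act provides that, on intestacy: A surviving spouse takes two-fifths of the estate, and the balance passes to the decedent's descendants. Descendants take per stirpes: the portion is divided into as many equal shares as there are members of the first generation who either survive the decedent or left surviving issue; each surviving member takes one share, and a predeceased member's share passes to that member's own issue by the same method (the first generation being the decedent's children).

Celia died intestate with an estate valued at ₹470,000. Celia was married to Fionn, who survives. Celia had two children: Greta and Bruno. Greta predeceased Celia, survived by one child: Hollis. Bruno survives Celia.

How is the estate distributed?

Fionn: ₹188,000; Hollis: ₹141,000; Bruno: ₹141,000

Fionn takes two-fifths of ₹470,000 = ₹188,000. The remaining ₹282,000 passes to the descendants.
The descendants' portion (₹282,000) is divided into 2 shares of ₹141,000: Bruno takes ₹141,000; Greta's ₹141,000 share passes to Greta's issue.
Greta's share (₹141,000) passes entirely to Hollis.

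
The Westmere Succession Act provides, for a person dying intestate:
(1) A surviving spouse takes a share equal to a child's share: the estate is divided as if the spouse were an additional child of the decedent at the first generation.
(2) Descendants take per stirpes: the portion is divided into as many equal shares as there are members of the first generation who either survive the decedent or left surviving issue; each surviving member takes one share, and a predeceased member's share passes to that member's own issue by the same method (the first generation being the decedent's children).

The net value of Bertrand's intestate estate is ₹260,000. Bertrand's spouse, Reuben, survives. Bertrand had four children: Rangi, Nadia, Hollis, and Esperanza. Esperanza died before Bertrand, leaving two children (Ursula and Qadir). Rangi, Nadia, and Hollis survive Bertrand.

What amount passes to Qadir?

Qadir receives ₹26,000.

The spouse counts as an additional share at the children's level, so there are 5 primary shares of ₹52,000. Reuben takes one such share (₹52,000).
The children's combined portion (₹208,000) is divided into 4 shares of ₹52,000: Rangi, Nadia, and Hollis each take ₹52,000; Esperanza's ₹52,000 share passes to Esperanza's issue.
Esperanza's share (₹52,000) is divided into 2 shares of ₹26,000: Ursula and Qadir each take ₹26,000.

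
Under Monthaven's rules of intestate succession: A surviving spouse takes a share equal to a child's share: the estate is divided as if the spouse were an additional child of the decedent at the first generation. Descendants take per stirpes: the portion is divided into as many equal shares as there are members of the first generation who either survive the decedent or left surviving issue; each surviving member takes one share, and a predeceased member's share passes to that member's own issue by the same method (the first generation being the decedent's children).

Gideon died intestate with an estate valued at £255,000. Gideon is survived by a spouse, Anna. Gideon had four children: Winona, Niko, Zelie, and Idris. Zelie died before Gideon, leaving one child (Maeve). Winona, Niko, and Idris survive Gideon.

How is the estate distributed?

The spouse counts as an additional share at the children's level, so there are 5 primary shares of £51,000. Anna takes one such share (£51,000).
The children's combined portion (£204,000) is divided into 4 shares of £51,000: Winona, Niko, and Idris each take £51,000; Zelie's £51,000 share passes to Zelie's issue.
Zelie's share (£51,000) passes entirely to Maeve.

Anna: £51,000; Winona: £51,000; Niko: £51,000; Maeve: £51,000; Idris: £51,000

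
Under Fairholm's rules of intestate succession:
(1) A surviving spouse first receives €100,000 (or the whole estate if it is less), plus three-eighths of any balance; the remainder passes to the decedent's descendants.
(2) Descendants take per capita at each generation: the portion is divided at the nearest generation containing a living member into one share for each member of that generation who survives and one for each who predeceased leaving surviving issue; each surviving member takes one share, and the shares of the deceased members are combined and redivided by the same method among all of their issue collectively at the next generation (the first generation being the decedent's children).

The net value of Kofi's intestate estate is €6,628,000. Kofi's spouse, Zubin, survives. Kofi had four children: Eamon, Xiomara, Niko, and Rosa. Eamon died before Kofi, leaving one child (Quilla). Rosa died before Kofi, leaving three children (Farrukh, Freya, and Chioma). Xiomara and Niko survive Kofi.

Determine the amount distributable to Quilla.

Quilla receives €510,000.

Zubin first takes €100,000, leaving a balance of €6,528,000. Zubin then takes three-eighths of the balance (€2,448,000), for a total of €2,548,000. The remaining €4,080,000 passes to the descendants.
The descendants' portion (€4,080,000) is divided at the children's generation into 4 shares of €1,020,000. Xiomara and Niko each take €1,020,000. The 2 shares of the deceased (Eamon and Rosa) are combined into a pool of €2,040,000.
That pool (€2,040,000) is divided at the grandchildren's generation equally among Quilla, Farrukh, Freya, and Chioma: €510,000 each.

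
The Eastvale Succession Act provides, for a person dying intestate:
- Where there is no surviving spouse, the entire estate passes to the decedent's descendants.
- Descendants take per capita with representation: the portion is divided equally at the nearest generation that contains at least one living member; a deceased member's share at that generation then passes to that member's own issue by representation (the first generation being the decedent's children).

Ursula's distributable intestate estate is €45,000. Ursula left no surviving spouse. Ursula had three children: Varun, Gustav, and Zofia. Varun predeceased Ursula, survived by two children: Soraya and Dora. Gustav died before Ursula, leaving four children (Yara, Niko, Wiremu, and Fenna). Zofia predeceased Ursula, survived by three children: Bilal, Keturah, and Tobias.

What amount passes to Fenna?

Fenna receives €5,000.

The entire €45,000 passes to the descendants.
No child survives, so the initial division is made at the grandchildren's generation.
That amount (€45,000) is divided into 9 shares of €5,000: Soraya, Dora, Yara, Niko, Wiremu, Fenna, Bilal, Keturah, and Tobias each take €5,000.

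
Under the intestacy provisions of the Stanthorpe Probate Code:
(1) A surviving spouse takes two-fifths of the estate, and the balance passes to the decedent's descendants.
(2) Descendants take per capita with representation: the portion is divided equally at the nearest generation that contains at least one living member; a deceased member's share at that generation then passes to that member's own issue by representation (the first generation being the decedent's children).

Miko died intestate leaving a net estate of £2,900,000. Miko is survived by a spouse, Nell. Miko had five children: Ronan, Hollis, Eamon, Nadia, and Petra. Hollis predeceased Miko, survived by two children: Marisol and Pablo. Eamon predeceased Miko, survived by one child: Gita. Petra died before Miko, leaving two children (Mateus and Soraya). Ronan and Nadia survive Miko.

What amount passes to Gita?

Gita receives £348,000.

Nell takes two-fifths of £2,900,000 = £1,160,000. The remaining £1,740,000 passes to the descendants.
The descendants' portion (£1,740,000) is divided into 5 shares of £348,000: Ronan and Nadia each take £348,000; Hollis's £348,000 share passes to Hollis's issue; Eamon's £348,000 share passes to Eamon's issue; Petra's £348,000 share passes to Petra's issue.
Hollis's share (£348,000) is divided into 2 shares of £174,000: Marisol and Pablo each take £174,000.
Eamon's share (£348,000) passes entirely to Gita.
Petra's share (£348,000) is divided into 2 shares of £174,000: Mateus and Soraya each take £174,000.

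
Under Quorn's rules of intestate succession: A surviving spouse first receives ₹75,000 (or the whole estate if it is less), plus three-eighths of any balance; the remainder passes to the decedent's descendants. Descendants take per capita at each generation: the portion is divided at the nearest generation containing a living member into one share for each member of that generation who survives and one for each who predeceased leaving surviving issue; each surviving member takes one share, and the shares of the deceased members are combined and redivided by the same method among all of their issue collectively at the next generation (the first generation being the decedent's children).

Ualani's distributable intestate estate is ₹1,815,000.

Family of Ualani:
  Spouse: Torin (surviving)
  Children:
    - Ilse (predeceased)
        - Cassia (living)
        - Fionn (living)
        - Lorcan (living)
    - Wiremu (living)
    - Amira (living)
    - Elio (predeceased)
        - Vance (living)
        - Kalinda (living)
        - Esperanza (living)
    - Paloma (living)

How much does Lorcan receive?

Lorcan receives ₹72,500.

Torin first takes ₹75,000, leaving a balance of ₹1,740,000. Torin then takes three-eighths of the balance (₹652,500), for a total of ₹727,500. The remaining ₹1,087,500 passes to the descendants.
The descendants' portion (₹1,087,500) is divided at the children's generation into 5 shares of ₹217,500. Wiremu, Amira, and Paloma each take ₹217,500. The 2 shares of the deceased (Ilse and Elio) are combined into a pool of ₹435,000.
That pool (₹435,000) is divided at the grandchildren's generation equally among Cassia, Fionn, Lorcan, Vance, Kalinda, and Esperanza: ₹72,500 each.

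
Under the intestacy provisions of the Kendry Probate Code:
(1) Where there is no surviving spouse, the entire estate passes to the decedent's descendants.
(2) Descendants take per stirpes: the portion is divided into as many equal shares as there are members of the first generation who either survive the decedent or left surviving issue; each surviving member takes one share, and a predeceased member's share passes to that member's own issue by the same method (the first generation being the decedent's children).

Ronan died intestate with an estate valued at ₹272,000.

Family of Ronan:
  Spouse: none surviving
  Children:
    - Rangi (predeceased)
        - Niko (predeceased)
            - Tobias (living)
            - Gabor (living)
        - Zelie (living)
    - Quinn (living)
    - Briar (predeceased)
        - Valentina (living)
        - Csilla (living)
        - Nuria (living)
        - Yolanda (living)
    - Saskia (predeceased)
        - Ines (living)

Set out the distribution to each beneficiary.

Tobias: ₹17,000; Gabor: ₹17,000; Zelie: ₹34,000; Quinn: ₹68,000; Valentina: ₹17,000; Csilla: ₹17,000; Nuria: ₹17,000; Yolanda: ₹17,000; Ines: ₹68,000

The entire ₹272,000 passes to the descendants.
That amount (₹272,000) is divided into 4 shares of ₹68,000: Quinn takes ₹68,000; Rangi's ₹68,000 share passes to Rangi's issue; Briar's ₹68,000 share passes to Briar's issue; Saskia's ₹68,000 share passes to Saskia's issue.
Rangi's share (₹68,000) is divided into 2 shares of ₹34,000: Zelie takes ₹34,000; Niko's ₹34,000 share passes to Niko's issue.
Niko's share (₹34,000) is divided into 2 shares of ₹17,000: Tobias and Gabor each take ₹17,000.
Briar's share (₹68,000) is divided into 4 shares of ₹17,000: Valentina, Csilla, Nuria, and Yolanda each take ₹17,000.
Saskia's share (₹68,000) passes entirely to Ines.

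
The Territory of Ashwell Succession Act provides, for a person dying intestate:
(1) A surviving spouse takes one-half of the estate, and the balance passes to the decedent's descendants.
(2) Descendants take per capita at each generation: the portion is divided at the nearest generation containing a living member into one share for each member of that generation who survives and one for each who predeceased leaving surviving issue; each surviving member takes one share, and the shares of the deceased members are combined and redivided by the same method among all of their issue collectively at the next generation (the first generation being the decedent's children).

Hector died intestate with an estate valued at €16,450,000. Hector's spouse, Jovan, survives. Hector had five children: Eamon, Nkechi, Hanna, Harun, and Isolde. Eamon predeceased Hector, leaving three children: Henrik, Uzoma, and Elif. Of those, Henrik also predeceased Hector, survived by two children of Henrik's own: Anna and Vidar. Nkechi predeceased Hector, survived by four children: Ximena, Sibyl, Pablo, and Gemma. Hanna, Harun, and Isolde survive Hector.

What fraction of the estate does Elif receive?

Elif receives 1/35 of the estate.

Jovan takes one-half of €16,450,000 = €8,225,000. The remaining €8,225,000 passes to the descendants.
The descendants' portion (€8,225,000) is divided at the children's generation into 5 shares of €1,645,000. Hanna, Harun, and Isolde each take €1,645,000. The 2 shares of the deceased (Eamon and Nkechi) are combined into a pool of €3,290,000.
That pool (€3,290,000) is divided at the grandchildren's generation into 7 shares of €470,000. Uzoma, Elif, Ximena, Sibyl, Pablo, and Gemma each take €470,000. The remaining share for the deceased Henrik (€470,000) is carried to the next generation.
That pool (€470,000) is divided at the great-grandchildren's generation equally among Anna and Vidar: €235,000 each.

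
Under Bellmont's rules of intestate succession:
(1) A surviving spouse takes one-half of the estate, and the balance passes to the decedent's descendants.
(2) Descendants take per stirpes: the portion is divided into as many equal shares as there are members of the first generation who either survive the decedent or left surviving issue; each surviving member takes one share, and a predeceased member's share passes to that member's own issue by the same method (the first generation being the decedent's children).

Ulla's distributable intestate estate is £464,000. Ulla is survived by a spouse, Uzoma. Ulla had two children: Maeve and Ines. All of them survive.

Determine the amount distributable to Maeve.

Maeve receives £116,000.

Uzoma takes one-half of £464,000 = £232,000. The remaining £232,000 passes to the descendants.
The descendants' portion (£232,000) is divided into 2 shares of £116,000: Maeve and Ines each take £116,000.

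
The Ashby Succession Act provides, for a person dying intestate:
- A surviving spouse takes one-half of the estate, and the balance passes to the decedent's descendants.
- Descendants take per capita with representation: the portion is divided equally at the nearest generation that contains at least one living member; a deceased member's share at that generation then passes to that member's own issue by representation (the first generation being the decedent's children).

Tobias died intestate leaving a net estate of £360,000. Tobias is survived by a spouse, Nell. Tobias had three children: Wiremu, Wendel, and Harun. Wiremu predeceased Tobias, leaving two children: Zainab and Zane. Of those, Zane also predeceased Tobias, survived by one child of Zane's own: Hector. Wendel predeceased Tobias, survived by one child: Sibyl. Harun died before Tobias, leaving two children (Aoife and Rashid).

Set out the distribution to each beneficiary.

Nell: £180,000; Zainab: £36,000; Hector: £36,000; Sibyl: £36,000; Aoife: £36,000; Rashid: £36,000

Nell takes one-half of £360,000 = £180,000. The remaining £180,000 passes to the descendants.
No child survives, so the initial division is made at the grandchildren's generation.
The descendants' portion (£180,000) is divided into 5 shares of £36,000: Zainab, Sibyl, Aoife, and Rashid each take £36,000; Zane's £36,000 share passes to Zane's issue.
Zane's share (£36,000) passes entirely to Hector.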